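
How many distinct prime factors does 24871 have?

24871 = 7 · 3553
3553 = 11 · 323
323 = 17 · 19
24871 = 7 · 11 · 17 · 19, which has 4 distinct prime factors.

4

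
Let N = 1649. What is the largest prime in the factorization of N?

97

1649 = 17 · 97
97 is prime.
So 1649 = 17 · 97; the largest prime factor is 97.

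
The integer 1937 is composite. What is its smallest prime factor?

1937 is odd.
Digit sum 20, not divisible by 3.
Ends in 7: not divisible by 5.
7: 1937 = 7·276 + 5
11: 1937 = 11·176 + 1
13: 1937 = 13·149

13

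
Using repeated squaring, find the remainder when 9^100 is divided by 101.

9^1 ≡ 9 (mod 101)
9^2 ≡ 9^2 = 81 ≡ 81 (mod 101)
9^4 ≡ 81^2 = 6561 ≡ 97 (mod 101)
9^8 ≡ 97^2 = 9409 ≡ 16 (mod 101)
9^16 ≡ 16^2 = 256 ≡ 54 (mod 101)
9^32 ≡ 54^2 = 2916 ≡ 88 (mod 101)
9^64 ≡ 88^2 = 7744 ≡ 68 (mod 101)
100 = 64 + 32 + 4 in binary powers of 2.
So 9^100 ≡ 68 · 88 · 97 ≡ 1 (mod 101).
Since the result is 1, base 9 gives no evidence that 101 is composite.

1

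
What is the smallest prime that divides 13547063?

13547063 is odd.
Digit sum 29, not divisible by 3.
Ends in 3: not divisible by 5.
7: 13547063 = 7·1935294 + 5
11: 13547063 = 11·1231551 + 2
13: 13547063 = 13·1042081 + 10
17: 13547063 = 17·796886 + 1
19: 13547063 = 19·713003 + 6
23: 13547063 = 23·589002 + 17
29: 13547063 = 29·467140 + 3
31: 13547063 = 31·437002 + 1
37: 13547063 = 37·366136 + 31
41: 13547063 = 41·330416 + 7
43: 13547063 = 43·315047 + 42
47: 13547063 = 47·288235 + 18
53: 13547063 = 53·255604 + 51
59: 13547063 = 59·229611 + 14
61: 13547063 = 61·222083

61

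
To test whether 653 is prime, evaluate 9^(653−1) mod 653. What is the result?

1

9^1 ≡ 9 (mod 653)
9^2 ≡ 9^2 = 81 ≡ 81 (mod 653)
9^4 ≡ 81^2 = 6561 ≡ 31 (mod 653)
9^8 ≡ 31^2 = 961 ≡ 308 (mod 653)
9^16 ≡ 308^2 = 94864 ≡ 179 (mod 653)
9^32 ≡ 179^2 = 32041 ≡ 44 (mod 653)
9^64 ≡ 44^2 = 1936 ≡ 630 (mod 653)
9^128 ≡ 630^2 = 396900 ≡ 529 (mod 653)
9^256 ≡ 529^2 = 279841 ≡ 357 (mod 653)
9^512 ≡ 357^2 = 127449 ≡ 114 (mod 653)
652 = 512 + 128 + 8 + 4 in binary powers of 2.
So 9^652 ≡ 114 · 529 · 308 · 31 ≡ 1 (mod 653).
Since the result is 1, base 9 gives no evidence that 653 is composite.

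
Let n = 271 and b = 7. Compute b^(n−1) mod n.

1

7^1 ≡ 7 (mod 271)
7^2 ≡ 7^2 = 49 ≡ 49 (mod 271)
7^4 ≡ 49^2 = 2401 ≡ 233 (mod 271)
7^8 ≡ 233^2 = 54289 ≡ 89 (mod 271)
7^16 ≡ 89^2 = 7921 ≡ 62 (mod 271)
7^32 ≡ 62^2 = 3844 ≡ 50 (mod 271)
7^64 ≡ 50^2 = 2500 ≡ 61 (mod 271)
7^128 ≡ 61^2 = 3721 ≡ 198 (mod 271)
7^256 ≡ 198^2 = 39204 ≡ 180 (mod 271)
270 = 256 + 8 + 4 + 2 in binary powers of 2.
So 7^270 ≡ 180 · 89 · 233 · 49 ≡ 1 (mod 271).
Since the result is 1, base 7 gives no evidence that 271 is composite.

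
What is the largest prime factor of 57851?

83

57851 = 17 · 3403
3403 = 41 · 83
83 is prime.
So 57851 = 17 · 41 · 83; the largest prime factor is 83.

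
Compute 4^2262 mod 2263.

1597

4^1 ≡ 4 (mod 2263)
4^2 ≡ 4^2 = 16 ≡ 16 (mod 2263)
4^4 ≡ 16^2 = 256 ≡ 256 (mod 2263)
4^8 ≡ 256^2 = 65536 ≡ 2172 (mod 2263)
4^16 ≡ 2172^2 = 4717584 ≡ 1492 (mod 2263)
4^32 ≡ 1492^2 = 2226064 ≡ 1535 (mod 2263)
4^64 ≡ 1535^2 = 2356225 ≡ 442 (mod 2263)
4^128 ≡ 442^2 = 195364 ≡ 746 (mod 2263)
4^256 ≡ 746^2 = 556516 ≡ 2081 (mod 2263)
4^512 ≡ 2081^2 = 4330561 ≡ 1442 (mod 2263)
4^1024 ≡ 1442^2 = 2079364 ≡ 1930 (mod 2263)
4^2048 ≡ 1930^2 = 3724900 ≡ 2 (mod 2263)
2262 = 2048 + 128 + 64 + 16 + 4 + 2 in binary powers of 2.
So 4^2262 ≡ 2 · 746 · 442 · 1492 · 256 · 16 ≡ 1597 (mod 2263).
Since 1597 ≠ 1, base 4 is a Fermat witness: 2263 is composite.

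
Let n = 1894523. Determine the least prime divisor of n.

1894523 is odd.
Digit sum 32, not divisible by 3.
Ends in 3: not divisible by 5.
7: 1894523 = 7·270646 + 1
11: 1894523 = 11·172229 + 4
13: 1894523 = 13·145732 + 7
17: 1894523 = 17·111442 + 9
19: 1894523 = 19·99711 + 14
23: 1894523 = 23·82370 + 13
29: 1894523 = 29·65328 + 11
31: 1894523 = 31·61113 + 20
37: 1894523 = 37·51203 + 12
41: 1894523 = 41·46207 + 36
43: 1894523 = 43·44058 + 29
47: 1894523 = 47·40309

47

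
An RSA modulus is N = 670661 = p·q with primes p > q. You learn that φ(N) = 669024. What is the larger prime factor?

829

φ(n) = (p−1)(q−1) = n − (p+q) + 1, so p + q = 670661 − 669024 + 1 = 1638.
p and q are the roots of t² − 1638t + 670661 = 0.
Discriminant: 1638² − 4·670661 = 2683044 − 2682644 = 400; √400 = 20.
q = (1638 − 20)/2 = 809, p = (1638 + 20)/2 = 829.
Check: 809 · 829 = 670661.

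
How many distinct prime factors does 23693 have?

3

23693 = 19 · 1247
1247 = 29 · 43
23693 = 19 · 29 · 43, which has 3 distinct prime factors.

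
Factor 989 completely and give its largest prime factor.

43

989 = 23 · 43
43 is prime.
So 989 = 23 · 43; the largest prime factor is 43.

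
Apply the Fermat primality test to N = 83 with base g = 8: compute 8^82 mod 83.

8^1 ≡ 8 (mod 83)
8^2 ≡ 8^2 = 64 ≡ 64 (mod 83)
8^4 ≡ 64^2 = 4096 ≡ 29 (mod 83)
8^8 ≡ 29^2 = 841 ≡ 11 (mod 83)
8^16 ≡ 11^2 = 121 ≡ 38 (mod 83)
8^32 ≡ 38^2 = 1444 ≡ 33 (mod 83)
8^64 ≡ 33^2 = 1089 ≡ 10 (mod 83)
82 = 64 + 16 + 2 in binary powers of 2.
So 8^82 ≡ 10 · 38 · 64 ≡ 1 (mod 83).
Since the result is 1, base 8 gives no evidence that 83 is composite.

1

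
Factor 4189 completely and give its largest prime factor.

4189 = 59 · 71
71 is prime.
So 4189 = 59 · 71; the largest prime factor is 71.

71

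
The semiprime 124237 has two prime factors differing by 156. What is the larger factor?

Since p = q + 156, we have 124237 = q(q + 156), so q² + 156q − 124237 = 0.
Discriminant: 156² + 4·124237 = 24336 + 496948 = 521284; √521284 = 722.
q = (−156 + 722)/2 = 283, and p = q + 156 = 439.
Check: 283 · 439 = 124237.

439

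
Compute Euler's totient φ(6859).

Factor: 6859 = 19^3.
φ(6859) = 19^2·(19−1) = 6498.

6498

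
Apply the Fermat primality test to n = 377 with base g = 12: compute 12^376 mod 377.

12^1 ≡ 12 (mod 377)
12^2 ≡ 12^2 = 144 ≡ 144 (mod 377)
12^4 ≡ 144^2 = 20736 ≡ 1 (mod 377)
12^8 ≡ 1^2 = 1 ≡ 1 (mod 377)
12^16 ≡ 1^2 = 1 ≡ 1 (mod 377)
12^32 ≡ 1^2 = 1 ≡ 1 (mod 377)
12^64 ≡ 1^2 = 1 ≡ 1 (mod 377)
12^128 ≡ 1^2 = 1 ≡ 1 (mod 377)
12^256 ≡ 1^2 = 1 ≡ 1 (mod 377)
376 = 256 + 64 + 32 + 16 + 8 in binary powers of 2.
So 12^376 ≡ 1 · 1 · 1 · 1 · 1 ≡ 1 (mod 377).
Since the result is 1, base 12 gives no evidence that 377 is composite.

1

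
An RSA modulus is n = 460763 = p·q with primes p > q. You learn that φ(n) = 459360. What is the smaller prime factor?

φ(n) = (p−1)(q−1) = n − (p+q) + 1, so p + q = 460763 − 459360 + 1 = 1404.
p and q are the roots of t² − 1404t + 460763 = 0.
Discriminant: 1404² − 4·460763 = 1971216 − 1843052 = 128164; √128164 = 358.
q = (1404 − 358)/2 = 523, p = (1404 + 358)/2 = 881.
Check: 523 · 881 = 460763.

523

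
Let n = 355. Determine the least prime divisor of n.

5

355 is odd.
Digit sum 13, not divisible by 3.
Ends in 5: divisible by 5.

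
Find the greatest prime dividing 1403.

1403 = 23 · 61
61 is prime.
So 1403 = 23 · 61; the largest prime factor is 61.

61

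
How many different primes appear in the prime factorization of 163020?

163020 = 2^2 · 40755
40755 = 3 · 13585
13585 = 5 · 2717
2717 = 11 · 247
247 = 13 · 19
163020 = 2^2 · 3 · 5 · 11 · 13 · 19, which has 6 distinct prime factors.

6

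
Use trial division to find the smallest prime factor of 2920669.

2920669 is odd.
Digit sum 34, not divisible by 3.
Ends in 9: not divisible by 5.
7: 2920669 = 7·417238 + 3
11: 2920669 = 11·265515 + 4
13: 2920669 = 13·224666 + 11
17: 2920669 = 17·171804 + 1
19: 2920669 = 19·153719 + 8
23: 2920669 = 23·126985 + 14
29: 2920669 = 29·100712 + 21
31: 2920669 = 31·94215 + 4
37: 2920669 = 37·78937

37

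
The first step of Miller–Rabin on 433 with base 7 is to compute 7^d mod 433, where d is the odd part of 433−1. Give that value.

433 − 1 = 432 = 2^4 · 27, so d = 27.
7^1 ≡ 7 (mod 433)
7^2 ≡ 7^2 = 49 ≡ 49 (mod 433)
7^4 ≡ 49^2 = 2401 ≡ 236 (mod 433)
7^8 ≡ 236^2 = 55696 ≡ 272 (mod 433)
7^16 ≡ 272^2 = 73984 ≡ 374 (mod 433)
27 = 16 + 8 + 2 + 1 in binary powers of 2.
So 7^27 ≡ 374 · 272 · 49 · 7 ≡ 265 (mod 433).
Squaring chain: 265 → 79 → 179 → 432; reaches −1, so base 7 does not prove 433 composite.

265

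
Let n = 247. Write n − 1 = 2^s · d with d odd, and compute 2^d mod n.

247 − 1 = 246 = 2^1 · 123, so d = 123.
2^1 ≡ 2 (mod 247)
2^2 ≡ 2^2 = 4 ≡ 4 (mod 247)
2^4 ≡ 4^2 = 16 ≡ 16 (mod 247)
2^8 ≡ 16^2 = 256 ≡ 9 (mod 247)
2^16 ≡ 9^2 = 81 ≡ 81 (mod 247)
2^32 ≡ 81^2 = 6561 ≡ 139 (mod 247)
2^64 ≡ 139^2 = 19321 ≡ 55 (mod 247)
123 = 64 + 32 + 16 + 8 + 2 + 1 in binary powers of 2.
So 2^123 ≡ 55 · 139 · 81 · 9 · 4 · 2 ≡ 164 (mod 247).
Squaring chain: 164; never reaches −1, so base 2 is a Miller–Rabin witness that 247 is composite.

164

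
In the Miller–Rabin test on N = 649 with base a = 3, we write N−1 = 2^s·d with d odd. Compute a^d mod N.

649 − 1 = 648 = 2^3 · 81, so d = 81.
3^1 ≡ 3 (mod 649)
3^2 ≡ 3^2 = 9 ≡ 9 (mod 649)
3^4 ≡ 9^2 = 81 ≡ 81 (mod 649)
3^8 ≡ 81^2 = 6561 ≡ 71 (mod 649)
3^16 ≡ 71^2 = 5041 ≡ 498 (mod 649)
3^32 ≡ 498^2 = 248004 ≡ 86 (mod 649)
3^64 ≡ 86^2 = 7396 ≡ 257 (mod 649)
81 = 64 + 16 + 1 in binary powers of 2.
So 3^81 ≡ 257 · 498 · 3 ≡ 399 (mod 649).
Squaring chain: 399 → 196 → 125; never reaches −1, so base 3 is a Miller–Rabin witness that 649 is composite.

399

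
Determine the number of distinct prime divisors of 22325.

3

22325 = 5^2 · 893
893 = 19 · 47
22325 = 5^2 · 19 · 47, which has 3 distinct prime factors.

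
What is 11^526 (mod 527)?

11^1 ≡ 11 (mod 527)
11^2 ≡ 11^2 = 121 ≡ 121 (mod 527)
11^4 ≡ 121^2 = 14641 ≡ 412 (mod 527)
11^8 ≡ 412^2 = 169744 ≡ 50 (mod 527)
11^16 ≡ 50^2 = 2500 ≡ 392 (mod 527)
11^32 ≡ 392^2 = 153664 ≡ 307 (mod 527)
11^64 ≡ 307^2 = 94249 ≡ 443 (mod 527)
11^128 ≡ 443^2 = 196249 ≡ 205 (mod 527)
11^256 ≡ 205^2 = 42025 ≡ 392 (mod 527)
11^512 ≡ 392^2 = 153664 ≡ 307 (mod 527)
526 = 512 + 8 + 4 + 2 in binary powers of 2.
So 11^526 ≡ 307 · 50 · 412 · 121 ≡ 485 (mod 527).
Since 485 ≠ 1, base 11 is a Fermat witness: 527 is composite.

485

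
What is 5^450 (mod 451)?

122

5^1 ≡ 5 (mod 451)
5^2 ≡ 5^2 = 25 ≡ 25 (mod 451)
5^4 ≡ 25^2 = 625 ≡ 174 (mod 451)
5^8 ≡ 174^2 = 30276 ≡ 59 (mod 451)
5^16 ≡ 59^2 = 3481 ≡ 324 (mod 451)
5^32 ≡ 324^2 = 104976 ≡ 344 (mod 451)
5^64 ≡ 344^2 = 118336 ≡ 174 (mod 451)
5^128 ≡ 174^2 = 30276 ≡ 59 (mod 451)
5^256 ≡ 59^2 = 3481 ≡ 324 (mod 451)
450 = 256 + 128 + 64 + 2 in binary powers of 2.
So 5^450 ≡ 324 · 59 · 174 · 25 ≡ 122 (mod 451).
Since 122 ≠ 1, base 5 is a Fermat witness: 451 is composite.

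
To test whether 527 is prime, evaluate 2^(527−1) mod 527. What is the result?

2^1 ≡ 2 (mod 527)
2^2 ≡ 2^2 = 4 ≡ 4 (mod 527)
2^4 ≡ 4^2 = 16 ≡ 16 (mod 527)
2^8 ≡ 16^2 = 256 ≡ 256 (mod 527)
2^16 ≡ 256^2 = 65536 ≡ 188 (mod 527)
2^32 ≡ 188^2 = 35344 ≡ 35 (mod 527)
2^64 ≡ 35^2 = 1225 ≡ 171 (mod 527)
2^128 ≡ 171^2 = 29241 ≡ 256 (mod 527)
2^256 ≡ 256^2 = 65536 ≡ 188 (mod 527)
2^512 ≡ 188^2 = 35344 ≡ 35 (mod 527)
526 = 512 + 8 + 4 + 2 in binary powers of 2.
So 2^526 ≡ 35 · 256 · 16 · 4 ≡ 64 (mod 527).
Since 64 ≠ 1, base 2 is a Fermat witness: 527 is composite.

64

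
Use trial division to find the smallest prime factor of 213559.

31

213559 is odd.
Digit sum 25, not divisible by 3.
Ends in 9: not divisible by 5.
7: 213559 = 7·30508 + 3
11: 213559 = 11·19414 + 5
13: 213559 = 13·16427 + 8
17: 213559 = 17·12562 + 5
19: 213559 = 19·11239 + 18
23: 213559 = 23·9285 + 4
29: 213559 = 29·7364 + 3
31: 213559 = 31·6889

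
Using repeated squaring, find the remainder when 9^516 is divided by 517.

9^1 ≡ 9 (mod 517)
9^2 ≡ 9^2 = 81 ≡ 81 (mod 517)
9^4 ≡ 81^2 = 6561 ≡ 357 (mod 517)
9^8 ≡ 357^2 = 127449 ≡ 267 (mod 517)
9^16 ≡ 267^2 = 71289 ≡ 460 (mod 517)
9^32 ≡ 460^2 = 211600 ≡ 147 (mod 517)
9^64 ≡ 147^2 = 21609 ≡ 412 (mod 517)
9^128 ≡ 412^2 = 169744 ≡ 168 (mod 517)
9^256 ≡ 168^2 = 28224 ≡ 306 (mod 517)
9^512 ≡ 306^2 = 93636 ≡ 59 (mod 517)
516 = 512 + 4 in binary powers of 2.
So 9^516 ≡ 59 · 357 ≡ 383 (mod 517).
Since 383 ≠ 1, base 9 is a Fermat witness: 517 is composite.

383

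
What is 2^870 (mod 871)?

545

2^1 ≡ 2 (mod 871)
2^2 ≡ 2^2 = 4 ≡ 4 (mod 871)
2^4 ≡ 4^2 = 16 ≡ 16 (mod 871)
2^8 ≡ 16^2 = 256 ≡ 256 (mod 871)
2^16 ≡ 256^2 = 65536 ≡ 211 (mod 871)
2^32 ≡ 211^2 = 44521 ≡ 100 (mod 871)
2^64 ≡ 100^2 = 10000 ≡ 419 (mod 871)
2^128 ≡ 419^2 = 175561 ≡ 490 (mod 871)
2^256 ≡ 490^2 = 240100 ≡ 575 (mod 871)
2^512 ≡ 575^2 = 330625 ≡ 516 (mod 871)
870 = 512 + 256 + 64 + 32 + 4 + 2 in binary powers of 2.
So 2^870 ≡ 516 · 575 · 419 · 100 · 16 · 4 ≡ 545 (mod 871).
Since 545 ≠ 1, base 2 is a Fermat witness: 871 is composite.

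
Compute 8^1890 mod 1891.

8^1 ≡ 8 (mod 1891)
8^2 ≡ 8^2 = 64 ≡ 64 (mod 1891)
8^4 ≡ 64^2 = 4096 ≡ 314 (mod 1891)
8^8 ≡ 314^2 = 98596 ≡ 264 (mod 1891)
8^16 ≡ 264^2 = 69696 ≡ 1620 (mod 1891)
8^32 ≡ 1620^2 = 2624400 ≡ 1583 (mod 1891)
8^64 ≡ 1583^2 = 2505889 ≡ 314 (mod 1891)
8^128 ≡ 314^2 = 98596 ≡ 264 (mod 1891)
8^256 ≡ 264^2 = 69696 ≡ 1620 (mod 1891)
8^512 ≡ 1620^2 = 2624400 ≡ 1583 (mod 1891)
8^1024 ≡ 1583^2 = 2505889 ≡ 314 (mod 1891)
1890 = 1024 + 512 + 256 + 64 + 32 + 2 in binary powers of 2.
So 8^1890 ≡ 314 · 1583 · 1620 · 314 · 1583 · 64 ≡ 1768 (mod 1891).
Since 1768 ≠ 1, base 8 is a Fermat witness: 1891 is composite.

1768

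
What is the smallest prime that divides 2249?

2249 is odd.
Digit sum 17, not divisible by 3.
Ends in 9: not divisible by 5.
7: 2249 = 7·321 + 2
11: 2249 = 11·204 + 5
13: 2249 = 13·173

13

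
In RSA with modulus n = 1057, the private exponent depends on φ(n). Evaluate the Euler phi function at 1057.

Factor: 1057 = 7 · 151.
φ(1057) = (7−1) · (151−1) = 6 · 150 = 900.

900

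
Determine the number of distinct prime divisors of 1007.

2

1007 = 19 · 53
1007 = 19 · 53, which has 2 distinct prime factors.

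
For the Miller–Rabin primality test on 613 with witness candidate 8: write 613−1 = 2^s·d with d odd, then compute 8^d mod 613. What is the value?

613 − 1 = 612 = 2^2 · 153, so d = 153.
8^1 ≡ 8 (mod 613)
8^2 ≡ 8^2 = 64 ≡ 64 (mod 613)
8^4 ≡ 64^2 = 4096 ≡ 418 (mod 613)
8^8 ≡ 418^2 = 174724 ≡ 19 (mod 613)
8^16 ≡ 19^2 = 361 ≡ 361 (mod 613)
8^32 ≡ 361^2 = 130321 ≡ 365 (mod 613)
8^64 ≡ 365^2 = 133225 ≡ 204 (mod 613)
8^128 ≡ 204^2 = 41616 ≡ 545 (mod 613)
153 = 128 + 16 + 8 + 1 in binary powers of 2.
So 8^153 ≡ 545 · 361 · 19 · 8 ≡ 35 (mod 613).
Squaring chain: 35 → 612; reaches −1, so base 8 does not prove 613 composite.

35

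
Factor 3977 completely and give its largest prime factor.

3977 = 41 · 97
97 is prime.
So 3977 = 41 · 97; the largest prime factor is 97.

97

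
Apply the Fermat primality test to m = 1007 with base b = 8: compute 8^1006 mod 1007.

163

8^1 ≡ 8 (mod 1007)
8^2 ≡ 8^2 = 64 ≡ 64 (mod 1007)
8^4 ≡ 64^2 = 4096 ≡ 68 (mod 1007)
8^8 ≡ 68^2 = 4624 ≡ 596 (mod 1007)
8^16 ≡ 596^2 = 355216 ≡ 752 (mod 1007)
8^32 ≡ 752^2 = 565504 ≡ 577 (mod 1007)
8^64 ≡ 577^2 = 332929 ≡ 619 (mod 1007)
8^128 ≡ 619^2 = 383161 ≡ 501 (mod 1007)
8^256 ≡ 501^2 = 251001 ≡ 258 (mod 1007)
8^512 ≡ 258^2 = 66564 ≡ 102 (mod 1007)
1006 = 512 + 256 + 128 + 64 + 32 + 8 + 4 + 2 in binary powers of 2.
So 8^1006 ≡ 102 · 258 · 501 · 619 · 577 · 596 · 68 · 64 ≡ 163 (mod 1007).
Since 163 ≠ 1, base 8 is a Fermat witness: 1007 is composite.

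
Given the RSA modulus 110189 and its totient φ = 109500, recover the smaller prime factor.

251

φ(n) = (p−1)(q−1) = n − (p+q) + 1, so p + q = 110189 − 109500 + 1 = 690.
p and q are the roots of t² − 690t + 110189 = 0.
Discriminant: 690² − 4·110189 = 476100 − 440756 = 35344; √35344 = 188.
q = (690 − 188)/2 = 251, p = (690 + 188)/2 = 439.
Check: 251 · 439 = 110189.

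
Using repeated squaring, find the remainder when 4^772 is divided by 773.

1

4^1 ≡ 4 (mod 773)
4^2 ≡ 4^2 = 16 ≡ 16 (mod 773)
4^4 ≡ 16^2 = 256 ≡ 256 (mod 773)
4^8 ≡ 256^2 = 65536 ≡ 604 (mod 773)
4^16 ≡ 604^2 = 364816 ≡ 733 (mod 773)
4^32 ≡ 733^2 = 537289 ≡ 54 (mod 773)
4^64 ≡ 54^2 = 2916 ≡ 597 (mod 773)
4^128 ≡ 597^2 = 356409 ≡ 56 (mod 773)
4^256 ≡ 56^2 = 3136 ≡ 44 (mod 773)
4^512 ≡ 44^2 = 1936 ≡ 390 (mod 773)
772 = 512 + 256 + 4 in binary powers of 2.
So 4^772 ≡ 390 · 44 · 256 ≡ 1 (mod 773).
Since the result is 1, base 4 gives no evidence that 773 is composite.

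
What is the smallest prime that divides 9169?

53

9169 is odd.
Digit sum 25, not divisible by 3.
Ends in 9: not divisible by 5.
7: 9169 = 7·1309 + 6
11: 9169 = 11·833 + 6
13: 9169 = 13·705 + 4
17: 9169 = 17·539 + 6
19: 9169 = 19·482 + 11
23: 9169 = 23·398 + 15
29: 9169 = 29·316 + 5
31: 9169 = 31·295 + 24
37: 9169 = 37·247 + 30
41: 9169 = 41·223 + 26
43: 9169 = 43·213 + 10
47: 9169 = 47·195 + 4
53: 9169 = 53·173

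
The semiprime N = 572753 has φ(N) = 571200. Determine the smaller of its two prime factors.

φ(n) = (p−1)(q−1) = n − (p+q) + 1, so p + q = 572753 − 571200 + 1 = 1554.
p and q are the roots of t² − 1554t + 572753 = 0.
Discriminant: 1554² − 4·572753 = 2414916 − 2291012 = 123904; √123904 = 352.
q = (1554 − 352)/2 = 601, p = (1554 + 352)/2 = 953.
Check: 601 · 953 = 572753.

601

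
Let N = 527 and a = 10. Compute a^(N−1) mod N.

10^1 ≡ 10 (mod 527)
10^2 ≡ 10^2 = 100 ≡ 100 (mod 527)
10^4 ≡ 100^2 = 10000 ≡ 514 (mod 527)
10^8 ≡ 514^2 = 264196 ≡ 169 (mod 527)
10^16 ≡ 169^2 = 28561 ≡ 103 (mod 527)
10^32 ≡ 103^2 = 10609 ≡ 69 (mod 527)
10^64 ≡ 69^2 = 4761 ≡ 18 (mod 527)
10^128 ≡ 18^2 = 324 ≡ 324 (mod 527)
10^256 ≡ 324^2 = 104976 ≡ 103 (mod 527)
10^512 ≡ 103^2 = 10609 ≡ 69 (mod 527)
526 = 512 + 8 + 4 + 2 in binary powers of 2.
So 10^526 ≡ 69 · 169 · 514 · 100 ≡ 382 (mod 527).
Since 382 ≠ 1, base 10 is a Fermat witness: 527 is composite.

382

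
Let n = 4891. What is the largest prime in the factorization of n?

73

4891 = 67 · 73
73 is prime.
So 4891 = 67 · 73; the largest prime factor is 73.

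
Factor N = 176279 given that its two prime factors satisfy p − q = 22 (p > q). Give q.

409

Since p = q + 22, we have 176279 = q(q + 22), so q² + 22q − 176279 = 0.
Discriminant: 22² + 4·176279 = 484 + 705116 = 705600; √705600 = 840.
q = (−22 + 840)/2 = 409, and p = q + 22 = 431.
Check: 409 · 431 = 176279.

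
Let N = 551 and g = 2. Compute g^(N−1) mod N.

2^1 ≡ 2 (mod 551)
2^2 ≡ 2^2 = 4 ≡ 4 (mod 551)
2^4 ≡ 4^2 = 16 ≡ 16 (mod 551)
2^8 ≡ 16^2 = 256 ≡ 256 (mod 551)
2^16 ≡ 256^2 = 65536 ≡ 518 (mod 551)
2^32 ≡ 518^2 = 268324 ≡ 538 (mod 551)
2^64 ≡ 538^2 = 289444 ≡ 169 (mod 551)
2^128 ≡ 169^2 = 28561 ≡ 460 (mod 551)
2^256 ≡ 460^2 = 211600 ≡ 16 (mod 551)
2^512 ≡ 16^2 = 256 ≡ 256 (mod 551)
550 = 512 + 32 + 4 + 2 in binary powers of 2.
So 2^550 ≡ 256 · 538 · 16 · 4 ≡ 245 (mod 551).
Since 245 ≠ 1, base 2 is a Fermat witness: 551 is composite.

245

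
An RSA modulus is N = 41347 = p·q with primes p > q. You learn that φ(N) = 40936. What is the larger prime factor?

239

φ(n) = (p−1)(q−1) = n − (p+q) + 1, so p + q = 41347 − 40936 + 1 = 412.
p and q are the roots of t² − 412t + 41347 = 0.
Discriminant: 412² − 4·41347 = 169744 − 165388 = 4356; √4356 = 66.
q = (412 − 66)/2 = 173, p = (412 + 66)/2 = 239.
Check: 173 · 239 = 41347.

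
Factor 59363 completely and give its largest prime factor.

89

59363 = 23 · 2581
2581 = 29 · 89
89 is prime.
So 59363 = 23 · 29 · 89; the largest prime factor is 89.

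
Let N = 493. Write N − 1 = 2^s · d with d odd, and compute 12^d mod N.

278

493 − 1 = 492 = 2^2 · 123, so d = 123.
12^1 ≡ 12 (mod 493)
12^2 ≡ 12^2 = 144 ≡ 144 (mod 493)
12^4 ≡ 144^2 = 20736 ≡ 30 (mod 493)
12^8 ≡ 30^2 = 900 ≡ 407 (mod 493)
12^16 ≡ 407^2 = 165649 ≡ 1 (mod 493)
12^32 ≡ 1^2 = 1 ≡ 1 (mod 493)
12^64 ≡ 1^2 = 1 ≡ 1 (mod 493)
123 = 64 + 32 + 16 + 8 + 2 + 1 in binary powers of 2.
So 12^123 ≡ 1 · 1 · 1 · 407 · 144 · 12 ≡ 278 (mod 493).
Squaring chain: 278 → 376; never reaches −1, so base 12 is a Miller–Rabin witness that 493 is composite.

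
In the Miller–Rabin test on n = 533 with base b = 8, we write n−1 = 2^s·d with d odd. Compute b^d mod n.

21

533 − 1 = 532 = 2^2 · 133, so d = 133.
8^1 ≡ 8 (mod 533)
8^2 ≡ 8^2 = 64 ≡ 64 (mod 533)
8^4 ≡ 64^2 = 4096 ≡ 365 (mod 533)
8^8 ≡ 365^2 = 133225 ≡ 508 (mod 533)
8^16 ≡ 508^2 = 258064 ≡ 92 (mod 533)
8^32 ≡ 92^2 = 8464 ≡ 469 (mod 533)
8^64 ≡ 469^2 = 219961 ≡ 365 (mod 533)
8^128 ≡ 365^2 = 133225 ≡ 508 (mod 533)
133 = 128 + 4 + 1 in binary powers of 2.
So 8^133 ≡ 508 · 365 · 8 ≡ 21 (mod 533).
Squaring chain: 21 → 441; never reaches −1, so base 8 is a Miller–Rabin witness that 533 is composite.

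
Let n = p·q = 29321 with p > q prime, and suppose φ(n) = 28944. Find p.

φ(n) = (p−1)(q−1) = n − (p+q) + 1, so p + q = 29321 − 28944 + 1 = 378.
p and q are the roots of t² − 378t + 29321 = 0.
Discriminant: 378² − 4·29321 = 142884 − 117284 = 25600; √25600 = 160.
q = (378 − 160)/2 = 109, p = (378 + 160)/2 = 269.
Check: 109 · 269 = 29321.

269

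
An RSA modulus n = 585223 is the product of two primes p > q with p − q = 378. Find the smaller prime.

599

Since p = q + 378, we have 585223 = q(q + 378), so q² + 378q − 585223 = 0.
Discriminant: 378² + 4·585223 = 142884 + 2340892 = 2483776; √2483776 = 1576.
q = (−378 + 1576)/2 = 599, and p = q + 378 = 977.
Check: 599 · 977 = 585223.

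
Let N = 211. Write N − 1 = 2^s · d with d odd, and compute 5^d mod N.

211 − 1 = 210 = 2^1 · 105, so d = 105.
5^1 ≡ 5 (mod 211)
5^2 ≡ 5^2 = 25 ≡ 25 (mod 211)
5^4 ≡ 25^2 = 625 ≡ 203 (mod 211)
5^8 ≡ 203^2 = 41209 ≡ 64 (mod 211)
5^16 ≡ 64^2 = 4096 ≡ 87 (mod 211)
5^32 ≡ 87^2 = 7569 ≡ 184 (mod 211)
5^64 ≡ 184^2 = 33856 ≡ 96 (mod 211)
105 = 64 + 32 + 8 + 1 in binary powers of 2.
So 5^105 ≡ 96 · 184 · 64 · 5 ≡ 1 (mod 211).
Since 5^d ≡ 1 (mod 211), base 5 does not prove 211 composite.

1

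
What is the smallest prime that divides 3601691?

37

3601691 is odd.
Digit sum 26, not divisible by 3.
Ends in 1: not divisible by 5.
7: 3601691 = 7·514527 + 2
11: 3601691 = 11·327426 + 5
13: 3601691 = 13·277053 + 2
17: 3601691 = 17·211864 + 3
19: 3601691 = 19·189562 + 13
23: 3601691 = 23·156595 + 6
29: 3601691 = 29·124196 + 7
31: 3601691 = 31·116183 + 18
37: 3601691 = 37·97343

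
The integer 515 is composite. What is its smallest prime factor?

515 is odd.
Digit sum 11, not divisible by 3.
Ends in 5: divisible by 5.

5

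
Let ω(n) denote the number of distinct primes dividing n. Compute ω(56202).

56202 = 2 · 28101
28101 = 3 · 9367
9367 = 17 · 551
551 = 19 · 29
56202 = 2 · 3 · 17 · 19 · 29, which has 5 distinct prime factors.

5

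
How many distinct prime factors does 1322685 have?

1322685 = 3^2 · 146965
146965 = 5 · 29393
29393 = 7 · 4199
4199 = 13 · 323
323 = 17 · 19
1322685 = 3^2 · 5 · 7 · 13 · 17 · 19, which has 6 distinct prime factors.

6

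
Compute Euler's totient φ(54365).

42640

Factor: 54365 = 5 · 83 · 131.
φ(54365) = (5−1) · (83−1) · (131−1) = 4 · 82 · 130 = 42640.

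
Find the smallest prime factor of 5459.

5459 is odd.
Digit sum 23, not divisible by 3.
Ends in 9: not divisible by 5.
7: 5459 = 7·779 + 6
11: 5459 = 11·496 + 3
13: 5459 = 13·419 + 12
17: 5459 = 17·321 + 2
19: 5459 = 19·287 + 6
23: 5459 = 23·237 + 8
29: 5459 = 29·188 + 7
31: 5459 = 31·176 + 3
37: 5459 = 37·147 + 20
41: 5459 = 41·133 + 6
43: 5459 = 43·126 + 41
47: 5459 = 47·116 + 7
53: 5459 = 53·103

53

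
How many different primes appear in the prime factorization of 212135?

212135 = 5 · 42427
42427 = 7 · 6061
6061 = 11 · 551
551 = 19 · 29
212135 = 5 · 7 · 11 · 19 · 29, which has 5 distinct prime factors.

5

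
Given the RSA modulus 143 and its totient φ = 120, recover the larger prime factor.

13

φ(n) = (p−1)(q−1) = n − (p+q) + 1, so p + q = 143 − 120 + 1 = 24.
p and q are the roots of t² − 24t + 143 = 0.
Discriminant: 24² − 4·143 = 576 − 572 = 4; √4 = 2.
q = (24 − 2)/2 = 11, p = (24 + 2)/2 = 13.
Check: 11 · 13 = 143.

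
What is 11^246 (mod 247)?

77

11^1 ≡ 11 (mod 247)
11^2 ≡ 11^2 = 121 ≡ 121 (mod 247)
11^4 ≡ 121^2 = 14641 ≡ 68 (mod 247)
11^8 ≡ 68^2 = 4624 ≡ 178 (mod 247)
11^16 ≡ 178^2 = 31684 ≡ 68 (mod 247)
11^32 ≡ 68^2 = 4624 ≡ 178 (mod 247)
11^64 ≡ 178^2 = 31684 ≡ 68 (mod 247)
11^128 ≡ 68^2 = 4624 ≡ 178 (mod 247)
246 = 128 + 64 + 32 + 16 + 4 + 2 in binary powers of 2.
So 11^246 ≡ 178 · 68 · 178 · 68 · 68 · 121 ≡ 77 (mod 247).
Since 77 ≠ 1, base 11 is a Fermat witness: 247 is composite.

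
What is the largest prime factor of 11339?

11339 = 17 · 667
667 = 23 · 29
29 is prime.
So 11339 = 17 · 23 · 29; the largest prime factor is 29.

29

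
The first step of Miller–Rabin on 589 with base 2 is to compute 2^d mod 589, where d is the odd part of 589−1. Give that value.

407

589 − 1 = 588 = 2^2 · 147, so d = 147.
2^1 ≡ 2 (mod 589)
2^2 ≡ 2^2 = 4 ≡ 4 (mod 589)
2^4 ≡ 4^2 = 16 ≡ 16 (mod 589)
2^8 ≡ 16^2 = 256 ≡ 256 (mod 589)
2^16 ≡ 256^2 = 65536 ≡ 157 (mod 589)
2^32 ≡ 157^2 = 24649 ≡ 500 (mod 589)
2^64 ≡ 500^2 = 250000 ≡ 264 (mod 589)
2^128 ≡ 264^2 = 69696 ≡ 194 (mod 589)
147 = 128 + 16 + 2 + 1 in binary powers of 2.
So 2^147 ≡ 194 · 157 · 4 · 2 ≡ 407 (mod 589).
Squaring chain: 407 → 140; never reaches −1, so base 2 is a Miller–Rabin witness that 589 is composite.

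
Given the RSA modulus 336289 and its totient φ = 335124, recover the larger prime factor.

643

φ(n) = (p−1)(q−1) = n − (p+q) + 1, so p + q = 336289 − 335124 + 1 = 1166.
p and q are the roots of t² − 1166t + 336289 = 0.
Discriminant: 1166² − 4·336289 = 1359556 − 1345156 = 14400; √14400 = 120.
q = (1166 − 120)/2 = 523, p = (1166 + 120)/2 = 643.
Check: 523 · 643 = 336289.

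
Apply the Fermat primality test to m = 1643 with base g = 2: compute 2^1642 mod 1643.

779

2^1 ≡ 2 (mod 1643)
2^2 ≡ 2^2 = 4 ≡ 4 (mod 1643)
2^4 ≡ 4^2 = 16 ≡ 16 (mod 1643)
2^8 ≡ 16^2 = 256 ≡ 256 (mod 1643)
2^16 ≡ 256^2 = 65536 ≡ 1459 (mod 1643)
2^32 ≡ 1459^2 = 2128681 ≡ 996 (mod 1643)
2^64 ≡ 996^2 = 992016 ≡ 1287 (mod 1643)
2^128 ≡ 1287^2 = 1656369 ≡ 225 (mod 1643)
2^256 ≡ 225^2 = 50625 ≡ 1335 (mod 1643)
2^512 ≡ 1335^2 = 1782225 ≡ 1213 (mod 1643)
2^1024 ≡ 1213^2 = 1471369 ≡ 884 (mod 1643)
1642 = 1024 + 512 + 64 + 32 + 8 + 2 in binary powers of 2.
So 2^1642 ≡ 884 · 1213 · 1287 · 996 · 256 · 4 ≡ 779 (mod 1643).
Since 779 ≠ 1, base 2 is a Fermat witness: 1643 is composite.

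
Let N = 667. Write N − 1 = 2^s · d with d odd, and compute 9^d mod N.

660

667 − 1 = 666 = 2^1 · 333, so d = 333.
9^1 ≡ 9 (mod 667)
9^2 ≡ 9^2 = 81 ≡ 81 (mod 667)
9^4 ≡ 81^2 = 6561 ≡ 558 (mod 667)
9^8 ≡ 558^2 = 311364 ≡ 542 (mod 667)
9^16 ≡ 542^2 = 293764 ≡ 284 (mod 667)
9^32 ≡ 284^2 = 80656 ≡ 616 (mod 667)
9^64 ≡ 616^2 = 379456 ≡ 600 (mod 667)
9^128 ≡ 600^2 = 360000 ≡ 487 (mod 667)
9^256 ≡ 487^2 = 237169 ≡ 384 (mod 667)
333 = 256 + 64 + 8 + 4 + 1 in binary powers of 2.
So 9^333 ≡ 384 · 600 · 542 · 558 · 9 ≡ 660 (mod 667).
Squaring chain: 660; never reaches −1, so base 9 is a Miller–Rabin witness that 667 is composite.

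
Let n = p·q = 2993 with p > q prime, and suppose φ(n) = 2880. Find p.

73

φ(n) = (p−1)(q−1) = n − (p+q) + 1, so p + q = 2993 − 2880 + 1 = 114.
p and q are the roots of t² − 114t + 2993 = 0.
Discriminant: 114² − 4·2993 = 12996 − 11972 = 1024; √1024 = 32.
q = (114 − 32)/2 = 41, p = (114 + 32)/2 = 73.
Check: 41 · 73 = 2993.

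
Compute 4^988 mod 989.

4^1 ≡ 4 (mod 989)
4^2 ≡ 4^2 = 16 ≡ 16 (mod 989)
4^4 ≡ 16^2 = 256 ≡ 256 (mod 989)
4^8 ≡ 256^2 = 65536 ≡ 262 (mod 989)
4^16 ≡ 262^2 = 68644 ≡ 403 (mod 989)
4^32 ≡ 403^2 = 162409 ≡ 213 (mod 989)
4^64 ≡ 213^2 = 45369 ≡ 864 (mod 989)
4^128 ≡ 864^2 = 746496 ≡ 790 (mod 989)
4^256 ≡ 790^2 = 624100 ≡ 41 (mod 989)
4^512 ≡ 41^2 = 1681 ≡ 692 (mod 989)
988 = 512 + 256 + 128 + 64 + 16 + 8 + 4 in binary powers of 2.
So 4^988 ≡ 692 · 41 · 790 · 864 · 403 · 262 · 256 ≡ 864 (mod 989).
Since 864 ≠ 1, base 4 is a Fermat witness: 989 is composite.

864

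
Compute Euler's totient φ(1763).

1680

Factor: 1763 = 41 · 43.
φ(1763) = (41−1) · (43−1) = 40 · 42 = 1680.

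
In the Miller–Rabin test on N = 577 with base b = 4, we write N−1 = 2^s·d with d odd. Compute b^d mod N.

186

577 − 1 = 576 = 2^6 · 9, so d = 9.
4^1 ≡ 4 (mod 577)
4^2 ≡ 4^2 = 16 ≡ 16 (mod 577)
4^4 ≡ 16^2 = 256 ≡ 256 (mod 577)
4^8 ≡ 256^2 = 65536 ≡ 335 (mod 577)
9 = 8 + 1 in binary powers of 2.
So 4^9 ≡ 335 · 4 ≡ 186 (mod 577).
Squaring chain: 186 → 553 → 576 → 1 → 1 → 1; reaches −1, so base 4 does not prove 577 composite.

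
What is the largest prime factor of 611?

611 = 13 · 47
47 is prime.
So 611 = 13 · 47; the largest prime factor is 47.

47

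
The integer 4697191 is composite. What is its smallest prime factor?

4697191 is odd.
Digit sum 37, not divisible by 3.
Ends in 1: not divisible by 5.
7: 4697191 = 7·671027 + 2
11: 4697191 = 11·427017 + 4
13: 4697191 = 13·361322 + 5
17: 4697191 = 17·276305 + 6
19: 4697191 = 19·247220 + 11
23: 4697191 = 23·204225 + 16
29: 4697191 = 29·161972 + 3
31: 4697191 = 31·151522 + 9
37: 4697191 = 37·126951 + 4
41: 4697191 = 41·114565 + 26
43: 4697191 = 43·109237

43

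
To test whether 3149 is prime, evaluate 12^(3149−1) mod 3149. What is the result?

2179

12^1 ≡ 12 (mod 3149)
12^2 ≡ 12^2 = 144 ≡ 144 (mod 3149)
12^4 ≡ 144^2 = 20736 ≡ 1842 (mod 3149)
12^8 ≡ 1842^2 = 3392964 ≡ 1491 (mod 3149)
12^16 ≡ 1491^2 = 2223081 ≡ 3036 (mod 3149)
12^32 ≡ 3036^2 = 9217296 ≡ 173 (mod 3149)
12^64 ≡ 173^2 = 29929 ≡ 1588 (mod 3149)
12^128 ≡ 1588^2 = 2521744 ≡ 2544 (mod 3149)
12^256 ≡ 2544^2 = 6471936 ≡ 741 (mod 3149)
12^512 ≡ 741^2 = 549081 ≡ 1155 (mod 3149)
12^1024 ≡ 1155^2 = 1334025 ≡ 1998 (mod 3149)
12^2048 ≡ 1998^2 = 3992004 ≡ 2221 (mod 3149)
3148 = 2048 + 1024 + 64 + 8 + 4 in binary powers of 2.
So 12^3148 ≡ 2221 · 1998 · 1588 · 1491 · 1842 ≡ 2179 (mod 3149).
Since 2179 ≠ 1, base 12 is a Fermat witness: 3149 is composite.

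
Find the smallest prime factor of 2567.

2567 is odd.
Digit sum 20, not divisible by 3.
Ends in 7: not divisible by 5.
7: 2567 = 7·366 + 5
11: 2567 = 11·233 + 4
13: 2567 = 13·197 + 6
17: 2567 = 17·151

17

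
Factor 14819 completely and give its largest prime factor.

73

14819 = 7 · 2117
2117 = 29 · 73
73 is prime.
So 14819 = 7 · 29 · 73; the largest prime factor is 73.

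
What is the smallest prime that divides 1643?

1643 is odd.
Digit sum 14, not divisible by 3.
Ends in 3: not divisible by 5.
7: 1643 = 7·234 + 5
11: 1643 = 11·149 + 4
13: 1643 = 13·126 + 5
17: 1643 = 17·96 + 11
19: 1643 = 19·86 + 9
23: 1643 = 23·71 + 10
29: 1643 = 29·56 + 19
31: 1643 = 31·53

31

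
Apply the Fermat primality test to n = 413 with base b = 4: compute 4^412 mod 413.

4^1 ≡ 4 (mod 413)
4^2 ≡ 4^2 = 16 ≡ 16 (mod 413)
4^4 ≡ 16^2 = 256 ≡ 256 (mod 413)
4^8 ≡ 256^2 = 65536 ≡ 282 (mod 413)
4^16 ≡ 282^2 = 79524 ≡ 228 (mod 413)
4^32 ≡ 228^2 = 51984 ≡ 359 (mod 413)
4^64 ≡ 359^2 = 128881 ≡ 25 (mod 413)
4^128 ≡ 25^2 = 625 ≡ 212 (mod 413)
4^256 ≡ 212^2 = 44944 ≡ 340 (mod 413)
412 = 256 + 128 + 16 + 8 + 4 in binary powers of 2.
So 4^412 ≡ 340 · 212 · 228 · 282 · 256 ≡ 25 (mod 413).
Since 25 ≠ 1, base 4 is a Fermat witness: 413 is composite.

25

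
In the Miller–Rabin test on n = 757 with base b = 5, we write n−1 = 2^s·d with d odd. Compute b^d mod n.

757 − 1 = 756 = 2^2 · 189, so d = 189.
5^1 ≡ 5 (mod 757)
5^2 ≡ 5^2 = 25 ≡ 25 (mod 757)
5^4 ≡ 25^2 = 625 ≡ 625 (mod 757)
5^8 ≡ 625^2 = 390625 ≡ 13 (mod 757)
5^16 ≡ 13^2 = 169 ≡ 169 (mod 757)
5^32 ≡ 169^2 = 28561 ≡ 552 (mod 757)
5^64 ≡ 552^2 = 304704 ≡ 390 (mod 757)
5^128 ≡ 390^2 = 152100 ≡ 700 (mod 757)
189 = 128 + 32 + 16 + 8 + 4 + 1 in binary powers of 2.
So 5^189 ≡ 700 · 552 · 169 · 13 · 625 · 5 ≡ 670 (mod 757).
Squaring chain: 670 → 756; reaches −1, so base 5 does not prove 757 composite.

670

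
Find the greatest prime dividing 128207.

59

128207 = 41 · 3127
3127 = 53 · 59
59 is prime.
So 128207 = 41 · 53 · 59; the largest prime factor is 59.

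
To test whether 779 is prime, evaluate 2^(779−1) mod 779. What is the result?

2^1 ≡ 2 (mod 779)
2^2 ≡ 2^2 = 4 ≡ 4 (mod 779)
2^4 ≡ 4^2 = 16 ≡ 16 (mod 779)
2^8 ≡ 16^2 = 256 ≡ 256 (mod 779)
2^16 ≡ 256^2 = 65536 ≡ 100 (mod 779)
2^32 ≡ 100^2 = 10000 ≡ 652 (mod 779)
2^64 ≡ 652^2 = 425104 ≡ 549 (mod 779)
2^128 ≡ 549^2 = 301401 ≡ 707 (mod 779)
2^256 ≡ 707^2 = 499849 ≡ 510 (mod 779)
2^512 ≡ 510^2 = 260100 ≡ 693 (mod 779)
778 = 512 + 256 + 8 + 2 in binary powers of 2.
So 2^778 ≡ 693 · 510 · 256 · 4 ≡ 605 (mod 779).
Since 605 ≠ 1, base 2 is a Fermat witness: 779 is composite.

605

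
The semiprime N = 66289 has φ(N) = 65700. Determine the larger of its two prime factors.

439

φ(n) = (p−1)(q−1) = n − (p+q) + 1, so p + q = 66289 − 65700 + 1 = 590.
p and q are the roots of t² − 590t + 66289 = 0.
Discriminant: 590² − 4·66289 = 348100 − 265156 = 82944; √82944 = 288.
q = (590 − 288)/2 = 151, p = (590 + 288)/2 = 439.
Check: 151 · 439 = 66289.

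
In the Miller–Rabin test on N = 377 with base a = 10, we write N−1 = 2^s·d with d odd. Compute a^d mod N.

108

377 − 1 = 376 = 2^3 · 47, so d = 47.
10^1 ≡ 10 (mod 377)
10^2 ≡ 10^2 = 100 ≡ 100 (mod 377)
10^4 ≡ 100^2 = 10000 ≡ 198 (mod 377)
10^8 ≡ 198^2 = 39204 ≡ 373 (mod 377)
10^16 ≡ 373^2 = 139129 ≡ 16 (mod 377)
10^32 ≡ 16^2 = 256 ≡ 256 (mod 377)
47 = 32 + 8 + 4 + 2 + 1 in binary powers of 2.
So 10^47 ≡ 256 · 373 · 198 · 100 · 10 ≡ 108 (mod 377).
Squaring chain: 108 → 354 → 152; never reaches −1, so base 10 is a Miller–Rabin witness that 377 is composite.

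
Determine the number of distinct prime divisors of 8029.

3

8029 = 7 · 1147
1147 = 31 · 37
8029 = 7 · 31 · 37, which has 3 distinct prime factors.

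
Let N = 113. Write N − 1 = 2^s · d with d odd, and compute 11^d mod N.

113 − 1 = 112 = 2^4 · 7, so d = 7.
11^1 ≡ 11 (mod 113)
11^2 ≡ 11^2 = 121 ≡ 8 (mod 113)
11^4 ≡ 8^2 = 64 ≡ 64 (mod 113)
7 = 4 + 2 + 1 in binary powers of 2.
So 11^7 ≡ 64 · 8 · 11 ≡ 95 (mod 113).
Squaring chain: 95 → 98 → 112 → 1; reaches −1, so base 11 does not prove 113 composite.

95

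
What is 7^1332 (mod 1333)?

7^1 ≡ 7 (mod 1333)
7^2 ≡ 7^2 = 49 ≡ 49 (mod 1333)
7^4 ≡ 49^2 = 2401 ≡ 1068 (mod 1333)
7^8 ≡ 1068^2 = 1140624 ≡ 909 (mod 1333)
7^16 ≡ 909^2 = 826281 ≡ 1154 (mod 1333)
7^32 ≡ 1154^2 = 1331716 ≡ 49 (mod 1333)
7^64 ≡ 49^2 = 2401 ≡ 1068 (mod 1333)
7^128 ≡ 1068^2 = 1140624 ≡ 909 (mod 1333)
7^256 ≡ 909^2 = 826281 ≡ 1154 (mod 1333)
7^512 ≡ 1154^2 = 1331716 ≡ 49 (mod 1333)
7^1024 ≡ 49^2 = 2401 ≡ 1068 (mod 1333)
1332 = 1024 + 256 + 32 + 16 + 4 in binary powers of 2.
So 7^1332 ≡ 1068 · 1154 · 49 · 1154 · 1068 ≡ 388 (mod 1333).
Since 388 ≠ 1, base 7 is a Fermat witness: 1333 is composite.

388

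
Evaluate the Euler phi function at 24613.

Factor: 24613 = 151 · 163.
φ(24613) = (151−1) · (163−1) = 150 · 162 = 24300.

24300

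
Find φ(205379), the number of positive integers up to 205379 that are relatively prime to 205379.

Factor: 205379 = 59^3.
φ(205379) = 59^2·(59−1) = 201898.

201898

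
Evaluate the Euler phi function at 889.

756

Factor: 889 = 7 · 127.
φ(889) = (7−1) · (127−1) = 6 · 126 = 756.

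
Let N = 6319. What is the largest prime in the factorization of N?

6319 = 71 · 89
89 is prime.
So 6319 = 71 · 89; the largest prime factor is 89.

89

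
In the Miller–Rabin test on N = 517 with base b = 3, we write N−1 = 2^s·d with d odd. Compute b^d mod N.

202

517 − 1 = 516 = 2^2 · 129, so d = 129.
3^1 ≡ 3 (mod 517)
3^2 ≡ 3^2 = 9 ≡ 9 (mod 517)
3^4 ≡ 9^2 = 81 ≡ 81 (mod 517)
3^8 ≡ 81^2 = 6561 ≡ 357 (mod 517)
3^16 ≡ 357^2 = 127449 ≡ 267 (mod 517)
3^32 ≡ 267^2 = 71289 ≡ 460 (mod 517)
3^64 ≡ 460^2 = 211600 ≡ 147 (mod 517)
3^128 ≡ 147^2 = 21609 ≡ 412 (mod 517)
129 = 128 + 1 in binary powers of 2.
So 3^129 ≡ 412 · 3 ≡ 202 (mod 517).
Squaring chain: 202 → 478; never reaches −1, so base 3 is a Miller–Rabin witness that 517 is composite.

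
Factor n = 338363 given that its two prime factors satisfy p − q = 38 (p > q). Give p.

601

Since p = q + 38, we have 338363 = q(q + 38), so q² + 38q − 338363 = 0.
Discriminant: 38² + 4·338363 = 1444 + 1353452 = 1354896; √1354896 = 1164.
q = (−38 + 1164)/2 = 563, and p = q + 38 = 601.
Check: 563 · 601 = 338363.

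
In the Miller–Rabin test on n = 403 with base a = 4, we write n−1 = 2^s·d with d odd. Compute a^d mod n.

403 − 1 = 402 = 2^1 · 201, so d = 201.
4^1 ≡ 4 (mod 403)
4^2 ≡ 4^2 = 16 ≡ 16 (mod 403)
4^4 ≡ 16^2 = 256 ≡ 256 (mod 403)
4^8 ≡ 256^2 = 65536 ≡ 250 (mod 403)
4^16 ≡ 250^2 = 62500 ≡ 35 (mod 403)
4^32 ≡ 35^2 = 1225 ≡ 16 (mod 403)
4^64 ≡ 16^2 = 256 ≡ 256 (mod 403)
4^128 ≡ 256^2 = 65536 ≡ 250 (mod 403)
201 = 128 + 64 + 8 + 1 in binary powers of 2.
So 4^201 ≡ 250 · 256 · 250 · 4 ≡ 376 (mod 403).
Squaring chain: 376; never reaches −1, so base 4 is a Miller–Rabin witness that 403 is composite.

376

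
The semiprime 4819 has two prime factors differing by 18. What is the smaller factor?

Since p = q + 18, we have 4819 = q(q + 18), so q² + 18q − 4819 = 0.
Discriminant: 18² + 4·4819 = 324 + 19276 = 19600; √19600 = 140.
q = (−18 + 140)/2 = 61, and p = q + 18 = 79.
Check: 61 · 79 = 4819.

61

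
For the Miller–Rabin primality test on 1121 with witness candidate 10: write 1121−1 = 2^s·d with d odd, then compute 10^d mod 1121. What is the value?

1121 − 1 = 1120 = 2^5 · 35, so d = 35.
10^1 ≡ 10 (mod 1121)
10^2 ≡ 10^2 = 100 ≡ 100 (mod 1121)
10^4 ≡ 100^2 = 10000 ≡ 1032 (mod 1121)
10^8 ≡ 1032^2 = 1065024 ≡ 74 (mod 1121)
10^16 ≡ 74^2 = 5476 ≡ 992 (mod 1121)
10^32 ≡ 992^2 = 984064 ≡ 947 (mod 1121)
35 = 32 + 2 + 1 in binary powers of 2.
So 10^35 ≡ 947 · 100 · 10 ≡ 876 (mod 1121).
Squaring chain: 876 → 612 → 130 → 85 → 499; never reaches −1, so base 10 is a Miller–Rabin witness that 1121 is composite.

876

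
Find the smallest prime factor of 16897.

16897 is odd.
Digit sum 31, not divisible by 3.
Ends in 7: not divisible by 5.
7: 16897 = 7·2413 + 6
11: 16897 = 11·1536 + 1
13: 16897 = 13·1299 + 10
17: 16897 = 17·993 + 16
19: 16897 = 19·889 + 6
23: 16897 = 23·734 + 15
29: 16897 = 29·582 + 19
31: 16897 = 31·545 + 2
37: 16897 = 37·456 + 25
41: 16897 = 41·412 + 5
43: 16897 = 43·392 + 41
47: 16897 = 47·359 + 24
53: 16897 = 53·318 + 43
59: 16897 = 59·286 + 23
61: 16897 = 61·277

61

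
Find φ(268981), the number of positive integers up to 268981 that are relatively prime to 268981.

Factor: 268981 = 47 · 59 · 97.
φ(268981) = (47−1) · (59−1) · (97−1) = 46 · 58 · 96 = 256128.

256128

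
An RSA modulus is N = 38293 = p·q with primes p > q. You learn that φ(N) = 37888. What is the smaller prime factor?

149

φ(n) = (p−1)(q−1) = n − (p+q) + 1, so p + q = 38293 − 37888 + 1 = 406.
p and q are the roots of t² − 406t + 38293 = 0.
Discriminant: 406² − 4·38293 = 164836 − 153172 = 11664; √11664 = 108.
q = (406 − 108)/2 = 149, p = (406 + 108)/2 = 257.
Check: 149 · 257 = 38293.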